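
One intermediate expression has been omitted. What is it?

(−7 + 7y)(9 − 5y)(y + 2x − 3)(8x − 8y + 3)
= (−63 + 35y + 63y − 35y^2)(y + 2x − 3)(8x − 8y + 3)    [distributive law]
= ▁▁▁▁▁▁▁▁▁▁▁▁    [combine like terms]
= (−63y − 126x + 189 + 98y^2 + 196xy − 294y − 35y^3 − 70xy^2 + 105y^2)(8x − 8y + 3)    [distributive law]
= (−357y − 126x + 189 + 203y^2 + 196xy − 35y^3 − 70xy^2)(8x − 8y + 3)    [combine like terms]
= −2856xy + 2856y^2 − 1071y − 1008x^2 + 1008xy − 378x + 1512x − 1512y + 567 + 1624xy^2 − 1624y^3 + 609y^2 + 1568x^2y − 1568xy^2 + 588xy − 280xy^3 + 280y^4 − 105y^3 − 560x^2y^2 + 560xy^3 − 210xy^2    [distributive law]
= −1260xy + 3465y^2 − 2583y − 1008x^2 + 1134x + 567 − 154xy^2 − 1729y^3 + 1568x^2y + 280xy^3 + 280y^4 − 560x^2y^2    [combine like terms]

Applying combine like terms to the line above:

(−63 + 98y − 35y^2)(y + 2x − 3)(8x − 8y + 3)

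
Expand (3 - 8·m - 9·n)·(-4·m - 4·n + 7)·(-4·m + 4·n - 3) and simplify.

(3 - 8·m - 9·n)·(-4·m - 4·n + 7)·(-4·m + 4·n - 3)
= (-12·m - 12·n + 21 + 32·m^2 + 32·m·n - 56·m + 36·m·n + 36·n^2 - 63·n)·(-4·m + 4·n - 3)    [distributive law]
= (-68·m - 75·n + 21 + 32·m^2 + 68·m·n + 36·n^2)·(-4·m + 4·n - 3)    [combine like terms]
= 272·m^2 - 272·m·n + 204·m + 300·m·n - 300·n^2 + 225·n - 84·m + 84·n - 63 - 128·m^3 + 128·m^2·n - 96·m^2 - 272·m^2·n + 272·m·n^2 - 204·m·n - 144·m·n^2 + 144·n^3 - 108·n^2    [distributive law]
= 176·m^2 - 176·m·n + 120·m - 408·n^2 + 309·n - 63 - 128·m^3 - 144·m^2·n + 128·m·n^2 + 144·n^3    [combine like terms]

176·m^2 - 176·m·n + 120·m - 408·n^2 + 309·n - 63 - 128·m^3 - 144·m^2·n + 128·m·n^2 + 144·n^3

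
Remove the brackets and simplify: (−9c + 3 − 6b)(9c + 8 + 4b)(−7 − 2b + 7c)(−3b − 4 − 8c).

−2628bc^2 − 4872c^2 + 252c^3 + 1308b^2c^2 + 5445bc^3 + 4536c^4 − 4953bc − 588c − 3372b^2c − 420b^3c − 312b + 672 − 1572b^2 − 912b^3 − 144b^4

(−9c + 3 − 6b)(9c + 8 + 4b)(−7 − 2b + 7c)(−3b − 4 − 8c)
= (−81c^2 − 72c − 36bc + 27c + 24 + 12b − 54bc − 48b − 24b^2)(−7 − 2b + 7c)(−3b − 4 − 8c)    [distributive law]
= (−81c^2 − 45c − 90bc + 24 − 36b − 24b^2)(−7 − 2b + 7c)(−3b − 4 − 8c)    [combine like terms]
= (567c^2 + 162bc^2 − 567c^3 + 315c + 90bc − 315c^2 + 630bc + 180b^2c − 630bc^2 − 168 − 48b + 168c + 252b + 72b^2 − 252bc + 168b^2 + 48b^3 − 168b^2c)(−3b − 4 − 8c)    [distributive law]
= (252c^2 − 468bc^2 − 567c^3 + 483c + 468bc + 12b^2c − 168 + 204b + 240b^2 + 48b^3)(−3b − 4 − 8c)    [combine like terms]
= −756bc^2 − 1008c^2 − 2016c^3 + 1404b^2c^2 + 1872bc^2 + 3744bc^3 + 1701bc^3 + 2268c^3 + 4536c^4 − 1449bc − 1932c − 3864c^2 − 1404b^2c − 1872bc − 3744bc^2 − 36b^3c − 48b^2c − 96b^2c^2 + 504b + 672 + 1344c − 612b^2 − 816b − 1632bc − 720b^3 − 960b^2 − 1920b^2c − 144b^4 − 192b^3 − 384b^3c    [distributive law]
= −2628bc^2 − 4872c^2 + 252c^3 + 1308b^2c^2 + 5445bc^3 + 4536c^4 − 4953bc − 588c − 3372b^2c − 420b^3c − 312b + 672 − 1572b^2 − 912b^3 − 144b^4    [combine like terms]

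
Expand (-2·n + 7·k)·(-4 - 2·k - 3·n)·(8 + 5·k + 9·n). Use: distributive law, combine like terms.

(-2·n + 7·k)·(-4 - 2·k - 3·n)·(8 + 5·k + 9·n)
= (8·n + 4·k·n + 6·n^2 - 28·k - 14·k^2 - 21·k·n)·(8 + 5·k + 9·n)    [distributive law]
= (8·n - 17·k·n + 6·n^2 - 28·k - 14·k^2)·(8 + 5·k + 9·n)    [combine like terms]
= 64·n + 40·k·n + 72·n^2 - 136·k·n - 85·k^2·n - 153·k·n^2 + 48·n^2 + 30·k·n^2 + 54·n^3 - 224·k - 140·k^2 - 252·k·n - 112·k^2 - 70·k^3 - 126·k^2·n    [distributive law]
= 64·n - 348·k·n + 120·n^2 - 211·k^2·n - 123·k·n^2 + 54·n^3 - 224·k - 252·k^2 - 70·k^3    [combine like terms]

64·n - 348·k·n + 120·n^2 - 211·k^2·n - 123·k·n^2 + 54·n^3 - 224·k - 252·k^2 - 70·k^3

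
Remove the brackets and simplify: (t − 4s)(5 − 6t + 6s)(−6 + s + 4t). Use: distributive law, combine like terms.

(t − 4s)(5 − 6t + 6s)(−6 + s + 4t)
= (5t − 6t^2 + 6st − 20s + 24st − 24s^2)(−6 + s + 4t)    [distributive law]
= (5t − 6t^2 + 30st − 20s − 24s^2)(−6 + s + 4t)    [combine like terms]
= −30t + 5st + 20t^2 + 36t^2 − 6st^2 − 24t^3 − 180st + 30s^2t + 120st^2 + 120s − 20s^2 − 80st + 144s^2 − 24s^3 − 96s^2t    [distributive law]
= −30t − 255st + 56t^2 + 114st^2 − 24t^3 − 66s^2t + 120s + 124s^2 − 24s^3    [combine like terms]

−30t − 255st + 56t^2 + 114st^2 − 24t^3 − 66s^2t + 120s + 124s^2 − 24s^3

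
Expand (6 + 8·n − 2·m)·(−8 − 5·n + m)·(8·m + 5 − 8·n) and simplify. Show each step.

(6 + 8·n − 2·m)·(−8 − 5·n + m)·(8·m + 5 − 8·n)
= (−48 − 30·n + 6·m − 64·n − 40·n^2 + 8·m·n + 16·m + 10·m·n − 2·m^2)·(8·m + 5 − 8·n)    [distributive law]
= (−48 − 94·n + 22·m − 40·n^2 + 18·m·n − 2·m^2)·(8·m + 5 − 8·n)    [combine like terms]
= −384·m − 240 + 384·n − 752·m·n − 470·n + 752·n^2 + 176·m^2 + 110·m − 176·m·n − 320·m·n^2 − 200·n^2 + 320·n^3 + 144·m^2·n + 90·m·n − 144·m·n^2 − 16·m^3 − 10·m^2 + 16·m^2·n    [distributive law]
= −274·m − 240 − 86·n − 838·m·n + 552·n^2 + 166·m^2 − 464·m·n^2 + 320·n^3 + 160·m^2·n − 16·m^3    [combine like terms]

−274·m − 240 − 86·n − 838·m·n + 552·n^2 + 166·m^2 − 464·m·n^2 + 320·n^3 + 160·m^2·n − 16·m^3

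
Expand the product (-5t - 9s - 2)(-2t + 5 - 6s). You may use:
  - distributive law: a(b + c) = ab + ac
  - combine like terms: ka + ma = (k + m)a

(-5t - 9s - 2)(-2t + 5 - 6s)
= 10t^2 - 25t + 30st + 18st - 45s + 54s^2 + 4t - 10 + 12s    [distributive law]
= 10t^2 - 21t + 48st - 33s + 54s^2 - 10    [combine like terms]

10t^2 - 21t + 48st - 33s + 54s^2 - 10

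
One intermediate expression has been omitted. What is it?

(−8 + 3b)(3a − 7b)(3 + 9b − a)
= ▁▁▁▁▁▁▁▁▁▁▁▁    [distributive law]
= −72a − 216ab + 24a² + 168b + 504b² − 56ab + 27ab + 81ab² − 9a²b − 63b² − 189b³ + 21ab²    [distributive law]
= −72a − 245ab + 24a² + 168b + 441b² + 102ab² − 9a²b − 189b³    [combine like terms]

After distributive law, the bracketed line is:

(−24a + 56b + 9ab − 21b²)(3 + 9b − a)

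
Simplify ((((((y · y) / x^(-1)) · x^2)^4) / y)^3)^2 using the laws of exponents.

((((((y · y) / x^(-1)) · x^2)^4) / y)^3)^2
= (((((y · y) / x^(-1)) · x^2)^4) / y)^6    [power of a power]
= (((((y · y) / x^(-1)) · x^2)^4)^6) / (y^6)    [power of a quotient]
= ((((y · y) / x^(-1)) · x^2)^24) / (y^6)    [power of a power]
= ((((y · y) / x^(-1))^24) · ((x^2)^24)) / (y^6)    [power of a product]
= ((((y · y)^24) / ((x^(-1))^24)) · ((x^2)^24)) / (y^6)    [power of a quotient]
= ((((y^24) · (y^24)) / ((x^(-1))^24)) · ((x^2)^24)) / (y^6)    [power of a product]
= ((y^48 / ((x^(-1))^24)) · ((x^2)^24)) / (y^6)    [product of powers]
= ((y^48 / x^(-24)) · ((x^2)^24)) / (y^6)    [power of a power]
= ((y^48 / x^(-24)) · x^48) / (y^6)    [power of a power]
= x^72y^42    [quotient of powers]

x^72y^42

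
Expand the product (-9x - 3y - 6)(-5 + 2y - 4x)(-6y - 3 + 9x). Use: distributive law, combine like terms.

(-9x - 3y - 6)(-5 + 2y - 4x)(-6y - 3 + 9x)
= (45x - 18xy + 36x^2 + 15y - 6y^2 + 12xy + 30 - 12y + 24x)(-6y - 3 + 9x)    [distributive law]
= (69x - 6xy + 36x^2 + 3y - 6y^2 + 30)(-6y - 3 + 9x)    [combine like terms]
= -414xy - 207x + 621x^2 + 36xy^2 + 18xy - 54x^2y - 216x^2y - 108x^2 + 324x^3 - 18y^2 - 9y + 27xy + 36y^3 + 18y^2 - 54xy^2 - 180y - 90 + 270x    [distributive law]
= -369xy + 63x + 513x^2 - 18xy^2 - 270x^2y + 324x^3 - 189y + 36y^3 - 90    [combine like terms]

-369xy + 63x + 513x^2 - 18xy^2 - 270x^2y + 324x^3 - 189y + 36y^3 - 90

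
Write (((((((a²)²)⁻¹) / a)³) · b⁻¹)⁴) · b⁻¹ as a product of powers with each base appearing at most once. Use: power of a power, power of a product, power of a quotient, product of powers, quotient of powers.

a⁻⁶⁰·b⁻⁵

(((((((a²)²)⁻¹) / a)³) · b⁻¹)⁴) · b⁻¹
= (((((((a²)²)⁻¹) / a)³)⁴) · ((b⁻¹)⁴)) · b⁻¹    [power of a product]
= ((((((a²)²)⁻¹) / a)¹²) · ((b⁻¹)⁴)) · b⁻¹    [power of a power]
= ((((((a²)²)⁻¹)¹²) / (a¹²)) · ((b⁻¹)⁴)) · b⁻¹    [power of a quotient]
= (((((a²)²)⁻¹²) / (a¹²)) · ((b⁻¹)⁴)) · b⁻¹    [power of a power]
= ((((a²)⁻²⁴) / (a¹²)) · ((b⁻¹)⁴)) · b⁻¹    [power of a power]
= ((a⁻⁴⁸ / (a¹²)) · ((b⁻¹)⁴)) · b⁻¹    [power of a power]
= (a⁻⁶⁰ · ((b⁻¹)⁴)) · b⁻¹    [quotient of powers]
= (a⁻⁶⁰ · b⁻⁴) · b⁻¹    [power of a power]
= a⁻⁶⁰·b⁻⁵    [product of powers]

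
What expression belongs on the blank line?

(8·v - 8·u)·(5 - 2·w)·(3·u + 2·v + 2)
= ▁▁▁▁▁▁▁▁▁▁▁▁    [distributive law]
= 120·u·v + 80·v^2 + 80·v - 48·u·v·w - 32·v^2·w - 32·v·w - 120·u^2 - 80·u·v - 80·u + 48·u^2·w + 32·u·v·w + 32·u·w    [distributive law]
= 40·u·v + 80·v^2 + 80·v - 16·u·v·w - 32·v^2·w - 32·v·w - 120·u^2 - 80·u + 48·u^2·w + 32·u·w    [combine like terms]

By distributive law:

(40·v - 16·v·w - 40·u + 16·u·w)·(3·u + 2·v + 2)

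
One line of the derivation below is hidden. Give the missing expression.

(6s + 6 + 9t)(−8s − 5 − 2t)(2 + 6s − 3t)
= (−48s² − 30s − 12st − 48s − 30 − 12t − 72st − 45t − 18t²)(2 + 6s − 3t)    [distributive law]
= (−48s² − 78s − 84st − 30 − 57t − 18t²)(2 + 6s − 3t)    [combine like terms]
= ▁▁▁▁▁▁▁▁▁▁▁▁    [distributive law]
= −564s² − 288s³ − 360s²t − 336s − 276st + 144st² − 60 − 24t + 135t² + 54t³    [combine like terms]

Applying distributive law to the line above:

−96s² − 288s³ + 144s²t − 156s − 468s² + 234st − 168st − 504s²t + 252st² − 60 − 180s + 90t − 114t − 342st + 171t² − 36t² − 108st² + 54t³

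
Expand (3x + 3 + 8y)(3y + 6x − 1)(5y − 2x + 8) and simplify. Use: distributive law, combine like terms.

237xy^2 − 24x^2y + 529xy − 36x^3 + 114x^2 + 126x + 197y^2 − 7y − 24 + 120y^3

(3x + 3 + 8y)(3y + 6x − 1)(5y − 2x + 8)
= (9xy + 18x^2 − 3x + 9y + 18x − 3 + 24y^2 + 48xy − 8y)(5y − 2x + 8)    [distributive law]
= (57xy + 18x^2 + 15x + y − 3 + 24y^2)(5y − 2x + 8)    [combine like terms]
= 285xy^2 − 114x^2y + 456xy + 90x^2y − 36x^3 + 144x^2 + 75xy − 30x^2 + 120x + 5y^2 − 2xy + 8y − 15y + 6x − 24 + 120y^3 − 48xy^2 + 192y^2    [distributive law]
= 237xy^2 − 24x^2y + 529xy − 36x^3 + 114x^2 + 126x + 197y^2 − 7y − 24 + 120y^3    [combine like terms]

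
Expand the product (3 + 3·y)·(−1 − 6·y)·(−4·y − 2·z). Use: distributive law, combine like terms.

(3 + 3·y)·(−1 − 6·y)·(−4·y − 2·z)
= (−3 − 18·y − 3·y − 18·y^2)·(−4·y − 2·z)    [distributive law]
= (−3 − 21·y − 18·y^2)·(−4·y − 2·z)    [combine like terms]
= 12·y + 6·z + 84·y^2 + 42·y·z + 72·y^3 + 36·y^2·z    [distributive law]

12·y + 6·z + 84·y^2 + 42·y·z + 72·y^3 + 36·y^2·z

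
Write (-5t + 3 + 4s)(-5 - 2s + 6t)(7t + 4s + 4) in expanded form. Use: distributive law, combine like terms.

(-5t + 3 + 4s)(-5 - 2s + 6t)(7t + 4s + 4)
= (25t + 10st - 30t^2 - 15 - 6s + 18t - 20s - 8s^2 + 24st)(7t + 4s + 4)    [distributive law]
= (43t + 34st - 30t^2 - 15 - 26s - 8s^2)(7t + 4s + 4)    [combine like terms]
= 301t^2 + 172st + 172t + 238st^2 + 136s^2t + 136st - 210t^3 - 120st^2 - 120t^2 - 105t - 60s - 60 - 182st - 104s^2 - 104s - 56s^2t - 32s^3 - 32s^2    [distributive law]
= 181t^2 + 126st + 67t + 118st^2 + 80s^2t - 210t^3 - 164s - 60 - 136s^2 - 32s^3    [combine like terms]

181t^2 + 126st + 67t + 118st^2 + 80s^2t - 210t^3 - 164s - 60 - 136s^2 - 32s^3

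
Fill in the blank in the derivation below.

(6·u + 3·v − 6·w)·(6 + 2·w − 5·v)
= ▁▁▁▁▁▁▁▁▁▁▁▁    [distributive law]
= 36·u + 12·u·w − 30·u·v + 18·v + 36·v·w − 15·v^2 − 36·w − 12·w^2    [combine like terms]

Applying distributive law to the line above:

36·u + 12·u·w − 30·u·v + 18·v + 6·v·w − 15·v^2 − 36·w − 12·w^2 + 30·v·w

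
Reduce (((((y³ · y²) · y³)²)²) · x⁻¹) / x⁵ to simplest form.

x⁻⁶y³²

(((((y³ · y²) · y³)²)²) · x⁻¹) / x⁵
= ((((y³ · y²) · y³)⁴) · x⁻¹) / x⁵    [power of a power]
= ((((y³ · y²)⁴) · ((y³)⁴)) · x⁻¹) / x⁵    [power of a product]
= (((((y³)⁴) · ((y²)⁴)) · ((y³)⁴)) · x⁻¹) / x⁵    [power of a product]
= (((y¹² · ((y²)⁴)) · ((y³)⁴)) · x⁻¹) / x⁵    [power of a power]
= (((y¹² · y⁸) · ((y³)⁴)) · x⁻¹) / x⁵    [power of a power]
= ((y²⁰ · ((y³)⁴)) · x⁻¹) / x⁵    [product of powers]
= ((y²⁰ · y¹²) · x⁻¹) / x⁵    [power of a power]
= (y³² · x⁻¹) / x⁵    [product of powers]
= x⁻⁶y³²    [quotient of powers]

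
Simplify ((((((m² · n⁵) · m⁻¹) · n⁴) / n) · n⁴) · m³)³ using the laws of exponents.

m¹²n³⁶

((((((m² · n⁵) · m⁻¹) · n⁴) / n) · n⁴) · m³)³
= ((((((m² · n⁵) · m⁻¹) · n⁴) / n) · n⁴)³) · ((m³)³)    [power of a product]
= ((((((m² · n⁵) · m⁻¹) · n⁴) / n)³) · ((n⁴)³)) · ((m³)³)    [power of a product]
= ((((((m² · n⁵) · m⁻¹) · n⁴)³) / (n³)) · ((n⁴)³)) · ((m³)³)    [power of a quotient]
= ((((((m² · n⁵) · m⁻¹)³) · ((n⁴)³)) / (n³)) · ((n⁴)³)) · ((m³)³)    [power of a product]
= ((((((m² · n⁵)³) · ((m⁻¹)³)) · ((n⁴)³)) / (n³)) · ((n⁴)³)) · ((m³)³)    [power of a product]
= (((((((m²)³) · ((n⁵)³)) · ((m⁻¹)³)) · ((n⁴)³)) / (n³)) · ((n⁴)³)) · ((m³)³)    [power of a product]
= (((((m⁶ · ((n⁵)³)) · ((m⁻¹)³)) · ((n⁴)³)) / (n³)) · ((n⁴)³)) · ((m³)³)    [power of a power]
= (((((m⁶ · n¹⁵) · ((m⁻¹)³)) · ((n⁴)³)) / (n³)) · ((n⁴)³)) · ((m³)³)    [power of a power]
= (((((m⁶ · n¹⁵) · m⁻³) · ((n⁴)³)) / (n³)) · ((n⁴)³)) · ((m³)³)    [power of a power]
= (((((m⁶ · n¹⁵) · m⁻³) · n¹²) / (n³)) · ((n⁴)³)) · ((m³)³)    [power of a power]
= (((((m⁶ · n¹⁵) · m⁻³) · n¹²) / n³) · n¹²) · ((m³)³)    [power of a power]
= (((((m⁶ · n¹⁵) · m⁻³) · n¹²) / n³) · n¹²) · m⁹    [power of a power]
= m¹²n³⁶    [quotient of powers; product of powers]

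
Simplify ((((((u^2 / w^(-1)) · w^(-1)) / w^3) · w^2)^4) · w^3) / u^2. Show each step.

u^6·w^(-1)

((((((u^2 / w^(-1)) · w^(-1)) / w^3) · w^2)^4) · w^3) / u^2
= ((((((u^2 / w^(-1)) · w^(-1)) / w^3)^4) · ((w^2)^4)) · w^3) / u^2    [power of a product]
= ((((((u^2 / w^(-1)) · w^(-1))^4) / ((w^3)^4)) · ((w^2)^4)) · w^3) / u^2    [power of a quotient]
= ((((((u^2 / w^(-1))^4) · ((w^(-1))^4)) / ((w^3)^4)) · ((w^2)^4)) · w^3) / u^2    [power of a product]
= (((((((u^2)^4) / ((w^(-1))^4)) · ((w^(-1))^4)) / ((w^3)^4)) · ((w^2)^4)) · w^3) / u^2    [power of a quotient]
= (((((u^8 / ((w^(-1))^4)) · ((w^(-1))^4)) / ((w^3)^4)) · ((w^2)^4)) · w^3) / u^2    [power of a power]
= (((((u^8 / w^(-4)) · ((w^(-1))^4)) / ((w^3)^4)) · ((w^2)^4)) · w^3) / u^2    [power of a power]
= (((((u^8 / w^(-4)) · w^(-4)) / ((w^3)^4)) · ((w^2)^4)) · w^3) / u^2    [power of a power]
= (((((u^8 / w^(-4)) · w^(-4)) / w^12) · ((w^2)^4)) · w^3) / u^2    [power of a power]
= (((((u^8 / w^(-4)) · w^(-4)) / w^12) · w^8) · w^3) / u^2    [power of a power]
= u^6·w^(-1)    [quotient of powers; product of powers]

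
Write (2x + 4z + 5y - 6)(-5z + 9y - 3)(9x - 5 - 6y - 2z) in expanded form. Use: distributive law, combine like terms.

(2x + 4z + 5y - 6)(-5z + 9y - 3)(9x - 5 - 6y - 2z)
= (-10xz + 18xy - 6x - 20z^2 + 36yz - 12z - 25yz + 45y^2 - 15y + 30z - 54y + 18)(9x - 5 - 6y - 2z)    [distributive law]
= (-10xz + 18xy - 6x - 20z^2 + 11yz + 18z + 45y^2 - 69y + 18)(9x - 5 - 6y - 2z)    [combine like terms]
= -90x^2z + 50xz + 60xyz + 20xz^2 + 162x^2y - 90xy - 108xy^2 - 36xyz - 54x^2 + 30x + 36xy + 12xz - 180xz^2 + 100z^2 + 120yz^2 + 40z^3 + 99xyz - 55yz - 66y^2z - 22yz^2 + 162xz - 90z - 108yz - 36z^2 + 405xy^2 - 225y^2 - 270y^3 - 90y^2z - 621xy + 345y + 414y^2 + 138yz + 162x - 90 - 108y - 36z    [distributive law]
= -90x^2z + 224xz + 123xyz - 160xz^2 + 162x^2y - 675xy + 297xy^2 - 54x^2 + 192x + 64z^2 + 98yz^2 + 40z^3 - 25yz - 156y^2z - 126z + 189y^2 - 270y^3 + 237y - 90    [combine like terms]

-90x^2z + 224xz + 123xyz - 160xz^2 + 162x^2y - 675xy + 297xy^2 - 54x^2 + 192x + 64z^2 + 98yz^2 + 40z^3 - 25yz - 156y^2z - 126z + 189y^2 - 270y^3 + 237y - 90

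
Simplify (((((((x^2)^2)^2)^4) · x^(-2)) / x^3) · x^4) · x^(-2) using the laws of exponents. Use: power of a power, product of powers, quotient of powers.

x^29

(((((((x^2)^2)^2)^4) · x^(-2)) / x^3) · x^4) · x^(-2)
= ((((((x^2)^2)^8) · x^(-2)) / x^3) · x^4) · x^(-2)    [power of a power]
= (((((x^2)^16) · x^(-2)) / x^3) · x^4) · x^(-2)    [power of a power]
= (((x^32 · x^(-2)) / x^3) · x^4) · x^(-2)    [power of a power]
= ((x^30 / x^3) · x^4) · x^(-2)    [product of powers]
= (x^27 · x^4) · x^(-2)    [quotient of powers]
= x^31 · x^(-2)    [product of powers]
= x^29    [product of powers]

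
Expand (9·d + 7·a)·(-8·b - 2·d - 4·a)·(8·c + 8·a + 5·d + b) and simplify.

(9·d + 7·a)·(-8·b - 2·d - 4·a)·(8·c + 8·a + 5·d + b)
= (-72·b·d - 18·d^2 - 36·a·d - 56·a·b - 14·a·d - 28·a^2)·(8·c + 8·a + 5·d + b)    [distributive law]
= (-72·b·d - 18·d^2 - 50·a·d - 56·a·b - 28·a^2)·(8·c + 8·a + 5·d + b)    [combine like terms]
= -576·b·c·d - 576·a·b·d - 360·b·d^2 - 72·b^2·d - 144·c·d^2 - 144·a·d^2 - 90·d^3 - 18·b·d^2 - 400·a·c·d - 400·a^2·d - 250·a·d^2 - 50·a·b·d - 448·a·b·c - 448·a^2·b - 280·a·b·d - 56·a·b^2 - 224·a^2·c - 224·a^3 - 140·a^2·d - 28·a^2·b    [distributive law]
= -576·b·c·d - 906·a·b·d - 378·b·d^2 - 72·b^2·d - 144·c·d^2 - 394·a·d^2 - 90·d^3 - 400·a·c·d - 540·a^2·d - 448·a·b·c - 476·a^2·b - 56·a·b^2 - 224·a^2·c - 224·a^3    [combine like terms]

-576·b·c·d - 906·a·b·d - 378·b·d^2 - 72·b^2·d - 144·c·d^2 - 394·a·d^2 - 90·d^3 - 400·a·c·d - 540·a^2·d - 448·a·b·c - 476·a^2·b - 56·a·b^2 - 224·a^2·c - 224·a^3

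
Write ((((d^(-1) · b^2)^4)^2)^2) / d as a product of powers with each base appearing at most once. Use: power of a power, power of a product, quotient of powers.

((((d^(-1) · b^2)^4)^2)^2) / d
= (((d^(-1) · b^2)^4)^4) / d    [power of a power]
= ((d^(-1) · b^2)^16) / d    [power of a power]
= (((d^(-1))^16) · ((b^2)^16)) / d    [power of a product]
= (d^(-16) · ((b^2)^16)) / d    [power of a power]
= (d^(-16) · b^32) / d    [power of a power]
= b^32d^(-17)    [quotient of powers]

b^32d^(-17)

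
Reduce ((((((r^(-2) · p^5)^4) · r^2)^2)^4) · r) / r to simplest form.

p^160r^(-48)

((((((r^(-2) · p^5)^4) · r^2)^2)^4) · r) / r
= (((((r^(-2) · p^5)^4) · r^2)^8) · r) / r    [power of a power]
= (((((r^(-2) · p^5)^4)^8) · ((r^2)^8)) · r) / r    [power of a product]
= ((((r^(-2) · p^5)^32) · ((r^2)^8)) · r) / r    [power of a power]
= (((((r^(-2))^32) · ((p^5)^32)) · ((r^2)^8)) · r) / r    [power of a product]
= (((r^(-64) · ((p^5)^32)) · ((r^2)^8)) · r) / r    [power of a power]
= (((r^(-64) · p^160) · ((r^2)^8)) · r) / r    [power of a power]
= (((r^(-64) · p^160) · r^16) · r) / r    [power of a power]
= p^160r^(-48)    [quotient of powers; product of powers]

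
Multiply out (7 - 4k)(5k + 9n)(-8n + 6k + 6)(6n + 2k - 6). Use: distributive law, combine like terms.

(7 - 4k)(5k + 9n)(-8n + 6k + 6)(6n + 2k - 6)
= (35k + 63n - 20k^2 - 36kn)(-8n + 6k + 6)(6n + 2k - 6)    [distributive law]
= (-280kn + 210k^2 + 210k - 504n^2 + 378kn + 378n + 160k^2n - 120k^3 - 120k^2 + 288kn^2 - 216k^2n - 216kn)(6n + 2k - 6)    [distributive law]
= (-118kn + 90k^2 + 210k - 504n^2 + 378n - 56k^2n - 120k^3 + 288kn^2)(6n + 2k - 6)    [combine like terms]
= -708kn^2 - 236k^2n + 708kn + 540k^2n + 180k^3 - 540k^2 + 1260kn + 420k^2 - 1260k - 3024n^3 - 1008kn^2 + 3024n^2 + 2268n^2 + 756kn - 2268n - 336k^2n^2 - 112k^3n + 336k^2n - 720k^3n - 240k^4 + 720k^3 + 1728kn^3 + 576k^2n^2 - 1728kn^2    [distributive law]
= -3444kn^2 + 640k^2n + 2724kn + 900k^3 - 120k^2 - 1260k - 3024n^3 + 5292n^2 - 2268n + 240k^2n^2 - 832k^3n - 240k^4 + 1728kn^3    [combine like terms]

-3444kn^2 + 640k^2n + 2724kn + 900k^3 - 120k^2 - 1260k - 3024n^3 + 5292n^2 - 2268n + 240k^2n^2 - 832k^3n - 240k^4 + 1728kn^3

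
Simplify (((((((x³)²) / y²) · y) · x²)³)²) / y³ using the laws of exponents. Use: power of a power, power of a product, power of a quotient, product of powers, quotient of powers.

(((((((x³)²) / y²) · y) · x²)³)²) / y³
= ((((((x³)²) / y²) · y) · x²)⁶) / y³    [power of a power]
= ((((((x³)²) / y²) · y)⁶) · ((x²)⁶)) / y³    [power of a product]
= ((((((x³)²) / y²)⁶) · (y⁶)) · ((x²)⁶)) / y³    [power of a product]
= ((((((x³)²)⁶) / ((y²)⁶)) · (y⁶)) · ((x²)⁶)) / y³    [power of a quotient]
= (((((x³)¹²) / ((y²)⁶)) · (y⁶)) · ((x²)⁶)) / y³    [power of a power]
= (((x³⁶ / ((y²)⁶)) · (y⁶)) · ((x²)⁶)) / y³    [power of a power]
= (((x³⁶ / y¹²) · (y⁶)) · ((x²)⁶)) / y³    [power of a power]
= (((x³⁶ / y¹²) · y⁶) · x¹²) / y³    [power of a power]
= x⁴⁸y⁻⁹    [quotient of powers; product of powers]

x⁴⁸y⁻⁹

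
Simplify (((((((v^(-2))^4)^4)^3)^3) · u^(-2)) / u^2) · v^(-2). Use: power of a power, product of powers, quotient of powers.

(((((((v^(-2))^4)^4)^3)^3) · u^(-2)) / u^2) · v^(-2)
= ((((((v^(-2))^4)^4)^9) · u^(-2)) / u^2) · v^(-2)    [power of a power]
= (((((v^(-2))^4)^36) · u^(-2)) / u^2) · v^(-2)    [power of a power]
= ((((v^(-2))^144) · u^(-2)) / u^2) · v^(-2)    [power of a power]
= ((v^(-288) · u^(-2)) / u^2) · v^(-2)    [power of a power]
= u^(-4)v^(-290)    [quotient of powers; product of powers]

u^(-4)v^(-290)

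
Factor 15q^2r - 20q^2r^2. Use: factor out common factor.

5q^2r(3 - 4r)

15q^2r - 20q^2r^2
= 5(3q^2r - 4q^2r^2)    [factor out 5]
= 5q^2r(3 - 4r)    [factor out q^2r]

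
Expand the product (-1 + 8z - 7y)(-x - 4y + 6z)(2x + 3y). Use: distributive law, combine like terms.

2x^2 + 11xy + 12y^2 - 12xz - 18yz - 16x^2z - 172xyz - 222y^2z + 96xz^2 + 144yz^2 + 14x^2y + 77xy^2 + 84y^3

(-1 + 8z - 7y)(-x - 4y + 6z)(2x + 3y)
= (x + 4y - 6z - 8xz - 32yz + 48z^2 + 7xy + 28y^2 - 42yz)(2x + 3y)    [distributive law]
= (x + 4y - 6z - 8xz - 74yz + 48z^2 + 7xy + 28y^2)(2x + 3y)    [combine like terms]
= 2x^2 + 3xy + 8xy + 12y^2 - 12xz - 18yz - 16x^2z - 24xyz - 148xyz - 222y^2z + 96xz^2 + 144yz^2 + 14x^2y + 21xy^2 + 56xy^2 + 84y^3    [distributive law]
= 2x^2 + 11xy + 12y^2 - 12xz - 18yz - 16x^2z - 172xyz - 222y^2z + 96xz^2 + 144yz^2 + 14x^2y + 77xy^2 + 84y^3    [combine like terms]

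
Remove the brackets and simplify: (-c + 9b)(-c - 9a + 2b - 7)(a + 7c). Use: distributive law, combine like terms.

64ac^2 + 7c^3 + 9a^2c - 578abc - 77bc^2 + 7ac + 49c^2 - 81a^2b + 18ab^2 + 126b^2c - 63ab - 441bc

(-c + 9b)(-c - 9a + 2b - 7)(a + 7c)
= (c^2 + 9ac - 2bc + 7c - 9bc - 81ab + 18b^2 - 63b)(a + 7c)    [distributive law]
= (c^2 + 9ac - 11bc + 7c - 81ab + 18b^2 - 63b)(a + 7c)    [combine like terms]
= ac^2 + 7c^3 + 9a^2c + 63ac^2 - 11abc - 77bc^2 + 7ac + 49c^2 - 81a^2b - 567abc + 18ab^2 + 126b^2c - 63ab - 441bc    [distributive law]
= 64ac^2 + 7c^3 + 9a^2c - 578abc - 77bc^2 + 7ac + 49c^2 - 81a^2b + 18ab^2 + 126b^2c - 63ab - 441bc    [combine like terms]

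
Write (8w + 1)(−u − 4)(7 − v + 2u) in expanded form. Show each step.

−120uw + 8uvw − 16u²w − 224w + 32vw − 15u + uv − 2u² − 28 + 4v

(8w + 1)(−u − 4)(7 − v + 2u)
= (−8uw − 32w − u − 4)(7 − v + 2u)    [distributive law]
= −56uw + 8uvw − 16u²w − 224w + 32vw − 64uw − 7u + uv − 2u² − 28 + 4v − 8u    [distributive law]
= −120uw + 8uvw − 16u²w − 224w + 32vw − 15u + uv − 2u² − 28 + 4v    [combine like terms]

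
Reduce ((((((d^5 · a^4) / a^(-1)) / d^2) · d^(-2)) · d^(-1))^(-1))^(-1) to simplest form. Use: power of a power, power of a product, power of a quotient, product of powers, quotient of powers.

a^5

((((((d^5 · a^4) / a^(-1)) / d^2) · d^(-2)) · d^(-1))^(-1))^(-1)
= (((((d^5 · a^4) / a^(-1)) / d^2) · d^(-2)) · d^(-1))^1    [power of a power]
= (((((d^5 · a^4) / a^(-1)) / d^2) · d^(-2))^1) · ((d^(-1))^1)    [power of a product]
= (((((d^5 · a^4) / a^(-1)) / d^2)^1) · ((d^(-2))^1)) · ((d^(-1))^1)    [power of a product]
= (((((d^5 · a^4) / a^(-1))^1) / ((d^2)^1)) · ((d^(-2))^1)) · ((d^(-1))^1)    [power of a quotient]
= (((((d^5 · a^4)^1) / ((a^(-1))^1)) / ((d^2)^1)) · ((d^(-2))^1)) · ((d^(-1))^1)    [power of a quotient]
= ((((((d^5)^1) · ((a^4)^1)) / ((a^(-1))^1)) / ((d^2)^1)) · ((d^(-2))^1)) · ((d^(-1))^1)    [power of a product]
= ((((d^5 · ((a^4)^1)) / ((a^(-1))^1)) / ((d^2)^1)) · ((d^(-2))^1)) · ((d^(-1))^1)    [power of a power]
= ((((d^5 · a^4) / ((a^(-1))^1)) / ((d^2)^1)) · ((d^(-2))^1)) · ((d^(-1))^1)    [power of a power]
= ((((d^5 · a^4) / a^(-1)) / ((d^2)^1)) · ((d^(-2))^1)) · ((d^(-1))^1)    [power of a power]
= ((((d^5 · a^4) / a^(-1)) / d^2) · ((d^(-2))^1)) · ((d^(-1))^1)    [power of a power]
= ((((d^5 · a^4) / a^(-1)) / d^2) · d^(-2)) · ((d^(-1))^1)    [power of a power]
= ((((d^5 · a^4) / a^(-1)) / d^2) · d^(-2)) · d^(-1)    [power of a power]
= a^5    [quotient of powers; product of powers]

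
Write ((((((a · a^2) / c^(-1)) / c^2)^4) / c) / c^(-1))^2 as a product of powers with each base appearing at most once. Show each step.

((((((a · a^2) / c^(-1)) / c^2)^4) / c) / c^(-1))^2
= ((((((a · a^2) / c^(-1)) / c^2)^4) / c)^2) / ((c^(-1))^2)    [power of a quotient]
= ((((((a · a^2) / c^(-1)) / c^2)^4)^2) / (c^2)) / ((c^(-1))^2)    [power of a quotient]
= (((((a · a^2) / c^(-1)) / c^2)^8) / (c^2)) / ((c^(-1))^2)    [power of a power]
= (((((a · a^2) / c^(-1))^8) / ((c^2)^8)) / (c^2)) / ((c^(-1))^2)    [power of a quotient]
= (((((a · a^2)^8) / ((c^(-1))^8)) / ((c^2)^8)) / (c^2)) / ((c^(-1))^2)    [power of a quotient]
= (((((a^8) · ((a^2)^8)) / ((c^(-1))^8)) / ((c^2)^8)) / (c^2)) / ((c^(-1))^2)    [power of a product]
= ((((a^8 · a^16) / ((c^(-1))^8)) / ((c^2)^8)) / (c^2)) / ((c^(-1))^2)    [power of a power]
= (((a^24 / ((c^(-1))^8)) / ((c^2)^8)) / (c^2)) / ((c^(-1))^2)    [product of powers]
= (((a^24 / c^(-8)) / ((c^2)^8)) / (c^2)) / ((c^(-1))^2)    [power of a power]
= (((a^24 / c^(-8)) / c^16) / (c^2)) / ((c^(-1))^2)    [power of a power]
= (((a^24 / c^(-8)) / c^16) / c^2) / c^(-2)    [power of a power]
= a^24c^(-8)    [quotient of powers; product of powers]

a^24c^(-8)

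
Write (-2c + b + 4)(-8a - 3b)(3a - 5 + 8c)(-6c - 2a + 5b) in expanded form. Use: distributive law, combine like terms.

(-2c + b + 4)(-8a - 3b)(3a - 5 + 8c)(-6c - 2a + 5b)
= (16ac + 6bc - 8ab - 3b^2 - 32a - 12b)(3a - 5 + 8c)(-6c - 2a + 5b)    [distributive law]
= (48a^2c - 80ac + 128ac^2 + 18abc - 30bc + 48bc^2 - 24a^2b + 40ab - 64abc - 9ab^2 + 15b^2 - 24b^2c - 96a^2 + 160a - 256ac - 36ab + 60b - 96bc)(-6c - 2a + 5b)    [distributive law]
= (48a^2c - 336ac + 128ac^2 - 46abc - 126bc + 48bc^2 - 24a^2b + 4ab - 9ab^2 + 15b^2 - 24b^2c - 96a^2 + 160a + 60b)(-6c - 2a + 5b)    [combine like terms]
= -288a^2c^2 - 96a^3c + 240a^2bc + 2016ac^2 + 672a^2c - 1680abc - 768ac^3 - 256a^2c^2 + 640abc^2 + 276abc^2 + 92a^2bc - 230ab^2c + 756bc^2 + 252abc - 630b^2c - 288bc^3 - 96abc^2 + 240b^2c^2 + 144a^2bc + 48a^3b - 120a^2b^2 - 24abc - 8a^2b + 20ab^2 + 54ab^2c + 18a^2b^2 - 45ab^3 - 90b^2c - 30ab^2 + 75b^3 + 144b^2c^2 + 48ab^2c - 120b^3c + 576a^2c + 192a^3 - 480a^2b - 960ac - 320a^2 + 800ab - 360bc - 120ab + 300b^2    [distributive law]
= -544a^2c^2 - 96a^3c + 476a^2bc + 2016ac^2 + 1248a^2c - 1452abc - 768ac^3 + 820abc^2 - 128ab^2c + 756bc^2 - 720b^2c - 288bc^3 + 384b^2c^2 + 48a^3b - 102a^2b^2 - 488a^2b - 10ab^2 - 45ab^3 + 75b^3 - 120b^3c + 192a^3 - 960ac - 320a^2 + 680ab - 360bc + 300b^2    [combine like terms]

-544a^2c^2 - 96a^3c + 476a^2bc + 2016ac^2 + 1248a^2c - 1452abc - 768ac^3 + 820abc^2 - 128ab^2c + 756bc^2 - 720b^2c - 288bc^3 + 384b^2c^2 + 48a^3b - 102a^2b^2 - 488a^2b - 10ab^2 - 45ab^3 + 75b^3 - 120b^3c + 192a^3 - 960ac - 320a^2 + 680ab - 360bc + 300b^2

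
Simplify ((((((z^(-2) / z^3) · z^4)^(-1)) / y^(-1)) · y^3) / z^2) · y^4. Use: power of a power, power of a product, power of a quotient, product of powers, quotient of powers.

((((((z^(-2) / z^3) · z^4)^(-1)) / y^(-1)) · y^3) / z^2) · y^4
= ((((((z^(-2) / z^3)^(-1)) · ((z^4)^(-1))) / y^(-1)) · y^3) / z^2) · y^4    [power of a product]
= (((((((z^(-2))^(-1)) / ((z^3)^(-1))) · ((z^4)^(-1))) / y^(-1)) · y^3) / z^2) · y^4    [power of a quotient]
= (((((z^2 / ((z^3)^(-1))) · ((z^4)^(-1))) / y^(-1)) · y^3) / z^2) · y^4    [power of a power]
= (((((z^2 / z^(-3)) · ((z^4)^(-1))) / y^(-1)) · y^3) / z^2) · y^4    [power of a power]
= ((((z^5 · ((z^4)^(-1))) / y^(-1)) · y^3) / z^2) · y^4    [quotient of powers]
= ((((z^5 · z^(-4)) / y^(-1)) · y^3) / z^2) · y^4    [power of a power]
= (((z / y^(-1)) · y^3) / z^2) · y^4    [product of powers]
= y^8z^(-1)    [quotient of powers; product of powers]

y^8z^(-1)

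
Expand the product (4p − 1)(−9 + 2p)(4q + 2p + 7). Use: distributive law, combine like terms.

−152pq − 20p^2 − 248p + 32p^2q + 16p^3 + 36q + 63

(4p − 1)(−9 + 2p)(4q + 2p + 7)
= (−36p + 8p^2 + 9 − 2p)(4q + 2p + 7)    [distributive law]
= (−38p + 8p^2 + 9)(4q + 2p + 7)    [combine like terms]
= −152pq − 76p^2 − 266p + 32p^2q + 16p^3 + 56p^2 + 36q + 18p + 63    [distributive law]
= −152pq − 20p^2 − 248p + 32p^2q + 16p^3 + 36q + 63    [combine like terms]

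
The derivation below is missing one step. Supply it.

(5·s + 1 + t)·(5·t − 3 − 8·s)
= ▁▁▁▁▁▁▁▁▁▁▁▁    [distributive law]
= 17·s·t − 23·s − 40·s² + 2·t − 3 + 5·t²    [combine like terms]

Applying distributive law to the line above:

25·s·t − 15·s − 40·s² + 5·t − 3 − 8·s + 5·t² − 3·t − 8·s·t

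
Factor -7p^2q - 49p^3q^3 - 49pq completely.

7pq(-p - 7p^2q^2 - 7)

-7p^2q - 49p^3q^3 - 49pq
= 7(-p^2q - 7p^3q^3 - 7pq)    [factor out 7]
= 7pq(-p - 7p^2q^2 - 7)    [factor out pq]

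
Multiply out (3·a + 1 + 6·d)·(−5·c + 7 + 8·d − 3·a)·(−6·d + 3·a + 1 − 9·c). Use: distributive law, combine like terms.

(3·a + 1 + 6·d)·(−5·c + 7 + 8·d − 3·a)·(−6·d + 3·a + 1 − 9·c)
= (−15·a·c + 21·a + 24·a·d − 9·a² − 5·c + 7 + 8·d − 3·a − 30·c·d + 42·d + 48·d² − 18·a·d)·(−6·d + 3·a + 1 − 9·c)    [distributive law]
= (−15·a·c + 18·a + 6·a·d − 9·a² − 5·c + 7 + 50·d − 30·c·d + 48·d²)·(−6·d + 3·a + 1 − 9·c)    [combine like terms]
= 90·a·c·d − 45·a²·c − 15·a·c + 135·a·c² − 108·a·d + 54·a² + 18·a − 162·a·c − 36·a·d² + 18·a²·d + 6·a·d − 54·a·c·d + 54·a²·d − 27·a³ − 9·a² + 81·a²·c + 30·c·d − 15·a·c − 5·c + 45·c² − 42·d + 21·a + 7 − 63·c − 300·d² + 150·a·d + 50·d − 450·c·d + 180·c·d² − 90·a·c·d − 30·c·d + 270·c²·d − 288·d³ + 144·a·d² + 48·d² − 432·c·d²    [distributive law]
= −54·a·c·d + 36·a²·c − 192·a·c + 135·a·c² + 48·a·d + 45·a² + 39·a + 108·a·d² + 72·a²·d − 27·a³ − 450·c·d − 68·c + 45·c² + 8·d + 7 − 252·d² − 252·c·d² + 270·c²·d − 288·d³    [combine like terms]

−54·a·c·d + 36·a²·c − 192·a·c + 135·a·c² + 48·a·d + 45·a² + 39·a + 108·a·d² + 72·a²·d − 27·a³ − 450·c·d − 68·c + 45·c² + 8·d + 7 − 252·d² − 252·c·d² + 270·c²·d − 288·d³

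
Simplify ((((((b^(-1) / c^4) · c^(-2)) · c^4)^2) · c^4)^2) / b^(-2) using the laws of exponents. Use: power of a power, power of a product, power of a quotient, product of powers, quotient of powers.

((((((b^(-1) / c^4) · c^(-2)) · c^4)^2) · c^4)^2) / b^(-2)
= ((((((b^(-1) / c^4) · c^(-2)) · c^4)^2)^2) · ((c^4)^2)) / b^(-2)    [power of a product]
= (((((b^(-1) / c^4) · c^(-2)) · c^4)^4) · ((c^4)^2)) / b^(-2)    [power of a power]
= (((((b^(-1) / c^4) · c^(-2))^4) · ((c^4)^4)) · ((c^4)^2)) / b^(-2)    [power of a product]
= (((((b^(-1) / c^4)^4) · ((c^(-2))^4)) · ((c^4)^4)) · ((c^4)^2)) / b^(-2)    [power of a product]
= ((((((b^(-1))^4) / ((c^4)^4)) · ((c^(-2))^4)) · ((c^4)^4)) · ((c^4)^2)) / b^(-2)    [power of a quotient]
= ((((b^(-4) / ((c^4)^4)) · ((c^(-2))^4)) · ((c^4)^4)) · ((c^4)^2)) / b^(-2)    [power of a power]
= ((((b^(-4) / c^16) · ((c^(-2))^4)) · ((c^4)^4)) · ((c^4)^2)) / b^(-2)    [power of a power]
= ((((b^(-4) / c^16) · c^(-8)) · ((c^4)^4)) · ((c^4)^2)) / b^(-2)    [power of a power]
= ((((b^(-4) / c^16) · c^(-8)) · c^16) · ((c^4)^2)) / b^(-2)    [power of a power]
= ((((b^(-4) / c^16) · c^(-8)) · c^16) · c^8) / b^(-2)    [power of a power]
= b^(-2)    [quotient of powers; product of powers]

b^(-2)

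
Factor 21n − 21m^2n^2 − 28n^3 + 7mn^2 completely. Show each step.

7n(3 − 3m^2n − 4n^2 + mn)

21n − 21m^2n^2 − 28n^3 + 7mn^2
= 7(3n − 3m^2n^2 − 4n^3 + mn^2)    [factor out 7]
= 7n(3 − 3m^2n − 4n^2 + mn)    [factor out n]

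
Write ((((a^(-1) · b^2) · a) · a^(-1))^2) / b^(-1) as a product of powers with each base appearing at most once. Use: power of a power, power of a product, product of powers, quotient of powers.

a^(-2)b^5

((((a^(-1) · b^2) · a) · a^(-1))^2) / b^(-1)
= ((((a^(-1) · b^2) · a)^2) · ((a^(-1))^2)) / b^(-1)    [power of a product]
= ((((a^(-1) · b^2)^2) · (a^2)) · ((a^(-1))^2)) / b^(-1)    [power of a product]
= (((((a^(-1))^2) · ((b^2)^2)) · (a^2)) · ((a^(-1))^2)) / b^(-1)    [power of a product]
= (((a^(-2) · ((b^2)^2)) · (a^2)) · ((a^(-1))^2)) / b^(-1)    [power of a power]
= (((a^(-2) · b^4) · (a^2)) · ((a^(-1))^2)) / b^(-1)    [power of a power]
= (((a^(-2) · b^4) · a^2) · a^(-2)) / b^(-1)    [power of a power]
= a^(-2)b^5    [quotient of powers; product of powers]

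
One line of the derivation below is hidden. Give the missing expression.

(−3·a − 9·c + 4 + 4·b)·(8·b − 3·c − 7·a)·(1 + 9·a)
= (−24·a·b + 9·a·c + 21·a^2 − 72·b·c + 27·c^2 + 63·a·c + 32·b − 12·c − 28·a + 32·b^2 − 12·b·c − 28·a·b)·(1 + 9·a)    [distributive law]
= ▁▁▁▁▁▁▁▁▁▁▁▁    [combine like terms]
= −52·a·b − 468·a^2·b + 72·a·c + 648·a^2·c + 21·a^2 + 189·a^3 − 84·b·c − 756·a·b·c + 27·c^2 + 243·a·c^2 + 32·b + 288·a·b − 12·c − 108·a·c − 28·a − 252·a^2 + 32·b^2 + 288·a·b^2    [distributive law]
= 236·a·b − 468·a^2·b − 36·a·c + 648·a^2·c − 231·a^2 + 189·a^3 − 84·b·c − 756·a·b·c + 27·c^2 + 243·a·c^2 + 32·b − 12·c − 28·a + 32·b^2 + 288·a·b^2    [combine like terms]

After combine like terms, the bracketed line is:

(−52·a·b + 72·a·c + 21·a^2 − 84·b·c + 27·c^2 + 32·b − 12·c − 28·a + 32·b^2)·(1 + 9·a)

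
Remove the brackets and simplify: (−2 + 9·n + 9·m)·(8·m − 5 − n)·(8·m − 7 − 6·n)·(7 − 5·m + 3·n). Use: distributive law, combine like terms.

−9479·m^2 + 8992·m^3 − 377·m^2·n + 3899·m − 2617·m·n − 6012·m·n^2 − 490 + 1477·n + 2970·n^2 + 1341·n^3 + 1368·m^3·n + 2466·m^2·n^2 − 1620·m·n^3 + 162·n^4 − 2880·m^4

(−2 + 9·n + 9·m)·(8·m − 5 − n)·(8·m − 7 − 6·n)·(7 − 5·m + 3·n)
= (−16·m + 10 + 2·n + 72·m·n − 45·n − 9·n^2 + 72·m^2 − 45·m − 9·m·n)·(8·m − 7 − 6·n)·(7 − 5·m + 3·n)    [distributive law]
= (−61·m + 10 − 43·n + 63·m·n − 9·n^2 + 72·m^2)·(8·m − 7 − 6·n)·(7 − 5·m + 3·n)    [combine like terms]
= (−488·m^2 + 427·m + 366·m·n + 80·m − 70 − 60·n − 344·m·n + 301·n + 258·n^2 + 504·m^2·n − 441·m·n − 378·m·n^2 − 72·m·n^2 + 63·n^2 + 54·n^3 + 576·m^3 − 504·m^2 − 432·m^2·n)·(7 − 5·m + 3·n)    [distributive law]
= (−992·m^2 + 507·m − 419·m·n − 70 + 241·n + 321·n^2 + 72·m^2·n − 450·m·n^2 + 54·n^3 + 576·m^3)·(7 − 5·m + 3·n)    [combine like terms]
= −6944·m^2 + 4960·m^3 − 2976·m^2·n + 3549·m − 2535·m^2 + 1521·m·n − 2933·m·n + 2095·m^2·n − 1257·m·n^2 − 490 + 350·m − 210·n + 1687·n − 1205·m·n + 723·n^2 + 2247·n^2 − 1605·m·n^2 + 963·n^3 + 504·m^2·n − 360·m^3·n + 216·m^2·n^2 − 3150·m·n^2 + 2250·m^2·n^2 − 1350·m·n^3 + 378·n^3 − 270·m·n^3 + 162·n^4 + 4032·m^3 − 2880·m^4 + 1728·m^3·n    [distributive law]
= −9479·m^2 + 8992·m^3 − 377·m^2·n + 3899·m − 2617·m·n − 6012·m·n^2 − 490 + 1477·n + 2970·n^2 + 1341·n^3 + 1368·m^3·n + 2466·m^2·n^2 − 1620·m·n^3 + 162·n^4 − 2880·m^4    [combine like terms]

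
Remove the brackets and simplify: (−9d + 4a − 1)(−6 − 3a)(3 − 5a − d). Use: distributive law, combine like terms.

156d − 168ad − 54d^2 − 123a^2d − 27ad^2 − 93a + 69a^2 + 60a^3 + 18

(−9d + 4a − 1)(−6 − 3a)(3 − 5a − d)
= (54d + 27ad − 24a − 12a^2 + 6 + 3a)(3 − 5a − d)    [distributive law]
= (54d + 27ad − 21a − 12a^2 + 6)(3 − 5a − d)    [combine like terms]
= 162d − 270ad − 54d^2 + 81ad − 135a^2d − 27ad^2 − 63a + 105a^2 + 21ad − 36a^2 + 60a^3 + 12a^2d + 18 − 30a − 6d    [distributive law]
= 156d − 168ad − 54d^2 − 123a^2d − 27ad^2 − 93a + 69a^2 + 60a^3 + 18    [combine like terms]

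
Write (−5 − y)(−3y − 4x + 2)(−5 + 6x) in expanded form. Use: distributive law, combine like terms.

(−5 − y)(−3y − 4x + 2)(−5 + 6x)
= (15y + 20x − 10 + 3y^2 + 4xy − 2y)(−5 + 6x)    [distributive law]
= (13y + 20x − 10 + 3y^2 + 4xy)(−5 + 6x)    [combine like terms]
= −65y + 78xy − 100x + 120x^2 + 50 − 60x − 15y^2 + 18xy^2 − 20xy + 24x^2y    [distributive law]
= −65y + 58xy − 160x + 120x^2 + 50 − 15y^2 + 18xy^2 + 24x^2y    [combine like terms]

−65y + 58xy − 160x + 120x^2 + 50 − 15y^2 + 18xy^2 + 24x^2y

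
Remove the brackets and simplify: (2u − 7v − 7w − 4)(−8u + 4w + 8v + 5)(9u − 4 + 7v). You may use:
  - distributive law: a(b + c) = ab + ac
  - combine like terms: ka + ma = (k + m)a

−144u^3 + 442u^2 + 536u^2v + 576u^2w − 715uw − 308uvw − 597uv − 348u − 21vw − 588v^2w − 245v^2 − 392v^3 + 128v − 252uw^2 + 112w^2 − 196vw^2 + 204w + 80

(2u − 7v − 7w − 4)(−8u + 4w + 8v + 5)(9u − 4 + 7v)
= (−16u^2 + 8uw + 16uv + 10u + 56uv − 28vw − 56v^2 − 35v + 56uw − 28w^2 − 56vw − 35w + 32u − 16w − 32v − 20)(9u − 4 + 7v)    [distributive law]
= (−16u^2 + 64uw + 72uv + 42u − 84vw − 56v^2 − 67v − 28w^2 − 51w − 20)(9u − 4 + 7v)    [combine like terms]
= −144u^3 + 64u^2 − 112u^2v + 576u^2w − 256uw + 448uvw + 648u^2v − 288uv + 504uv^2 + 378u^2 − 168u + 294uv − 756uvw + 336vw − 588v^2w − 504uv^2 + 224v^2 − 392v^3 − 603uv + 268v − 469v^2 − 252uw^2 + 112w^2 − 196vw^2 − 459uw + 204w − 357vw − 180u + 80 − 140v    [distributive law]
= −144u^3 + 442u^2 + 536u^2v + 576u^2w − 715uw − 308uvw − 597uv − 348u − 21vw − 588v^2w − 245v^2 − 392v^3 + 128v − 252uw^2 + 112w^2 − 196vw^2 + 204w + 80    [combine like terms]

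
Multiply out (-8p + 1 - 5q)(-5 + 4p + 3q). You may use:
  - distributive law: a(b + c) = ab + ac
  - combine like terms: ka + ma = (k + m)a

(-8p + 1 - 5q)(-5 + 4p + 3q)
= 40p - 32p^2 - 24pq - 5 + 4p + 3q + 25q - 20pq - 15q^2    [distributive law]
= 44p - 32p^2 - 44pq - 5 + 28q - 15q^2    [combine like terms]

44p - 32p^2 - 44pq - 5 + 28q - 15q^2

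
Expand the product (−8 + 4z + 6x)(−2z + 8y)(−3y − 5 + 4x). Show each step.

(−8 + 4z + 6x)(−2z + 8y)(−3y − 5 + 4x)
= (16z − 64y − 8z^2 + 32yz − 12xz + 48xy)(−3y − 5 + 4x)    [distributive law]
= −48yz − 80z + 64xz + 192y^2 + 320y − 256xy + 24yz^2 + 40z^2 − 32xz^2 − 96y^2z − 160yz + 128xyz + 36xyz + 60xz − 48x^2z − 144xy^2 − 240xy + 192x^2y    [distributive law]
= −208yz − 80z + 124xz + 192y^2 + 320y − 496xy + 24yz^2 + 40z^2 − 32xz^2 − 96y^2z + 164xyz − 48x^2z − 144xy^2 + 192x^2y    [combine like terms]

−208yz − 80z + 124xz + 192y^2 + 320y − 496xy + 24yz^2 + 40z^2 − 32xz^2 − 96y^2z + 164xyz − 48x^2z − 144xy^2 + 192x^2y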